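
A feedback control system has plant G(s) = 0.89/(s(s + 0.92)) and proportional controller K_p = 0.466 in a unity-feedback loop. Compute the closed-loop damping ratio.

ζ = 0.714

1 + K_p·G(s) = 0 gives s² + 0.92s + 0.4147 = 0.
Matching s² + 2ζω_n s + ω_n²: ω_n = √0.4147 = 0.644 rad/s and 2ζω_n = 0.92, so ζ = 0.92/(2·0.644) = 0.714.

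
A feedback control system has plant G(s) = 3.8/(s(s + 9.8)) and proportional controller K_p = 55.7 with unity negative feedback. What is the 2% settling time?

T_s ≈ 0.816 s

From 1 + K_pG(s) = 0: s² + 9.8s + 211.7 = 0 ⇒ ω_n = 14.55, ζ = 0.3368.
2% settling time T_s ≈ 4/(ζω_n) = 4/4.9 = 0.816 s.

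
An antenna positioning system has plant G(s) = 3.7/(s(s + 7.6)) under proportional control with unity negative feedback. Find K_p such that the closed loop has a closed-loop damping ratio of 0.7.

Closed-loop characteristic equation: s² + 7.6s + K_p·3.7 = 0.
So ω_n = √(3.7K_p) and 2ζω_n = 7.6, giving ζ = 7.6/(2√(3.7K_p)).
Setting ζ = 0.7: √(3.7K_p) = 7.6/(2·0.7) = 5.429, so K_p = 29.47/3.7 = 7.96.

K_p = 7.96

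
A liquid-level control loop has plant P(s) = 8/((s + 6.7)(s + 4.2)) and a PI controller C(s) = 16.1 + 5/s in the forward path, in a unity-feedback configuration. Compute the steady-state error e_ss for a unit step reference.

The open loop C(s)P(s) has a pole at the origin (type 1), so the static position error constant is infinite and e_ss = 1/(1+∞) = 0.

0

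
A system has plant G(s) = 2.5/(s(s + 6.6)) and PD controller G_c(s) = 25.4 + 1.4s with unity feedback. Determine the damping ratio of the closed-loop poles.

Forward path: (25.4 + 1.4s)·2.5/(s(s+6.6)). The closed-loop characteristic equation is s² + (6.6 + 2.5·1.4)s + 2.5·25.4 = 0.
That is s² + 10.1s + 63.5 = 0, so ω_n = 7.969 rad/s and ζ = 10.1/(2·7.969) = 0.6337.

ζ = 0.634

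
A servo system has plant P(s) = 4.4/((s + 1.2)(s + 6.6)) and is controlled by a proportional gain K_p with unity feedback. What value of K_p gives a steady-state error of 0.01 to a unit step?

The loop is type 0, so e_ss(step) = 1/(1 + K_pos) with K_pos = K_p·P(0).
P(0) = 0.5556. Require 1/(1 + K_p·0.5556) = 0.01, so 1 + 0.5556·K_p = 100.
K_p = (100 − 1)/0.5556 = 178.

K_p = 178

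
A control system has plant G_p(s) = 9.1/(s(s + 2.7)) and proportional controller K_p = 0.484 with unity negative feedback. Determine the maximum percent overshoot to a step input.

7.14%

Closed-loop characteristic equation: s² + 2.7s + 4.404 = 0, so ω_n = 2.099 rad/s and ζ = 2.7/(2·2.099) = 0.6433.
%OS = 100·exp(−πζ/√(1−ζ²)) = 100·exp(−π·0.6433/√0.5862) = 7.14%.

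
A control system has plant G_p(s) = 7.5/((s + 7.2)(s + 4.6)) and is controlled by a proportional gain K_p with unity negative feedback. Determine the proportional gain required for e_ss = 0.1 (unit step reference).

The loop is type 0, so e_ss(step) = 1/(1 + K_pos) with K_pos = K_p·G_p(0).
G_p(0) = 0.2264. Require 1/(1 + K_p·0.2264) = 0.1, so 1 + 0.2264·K_p = 10.
K_p = (10 − 1)/0.2264 = 39.7.

K_p = 39.7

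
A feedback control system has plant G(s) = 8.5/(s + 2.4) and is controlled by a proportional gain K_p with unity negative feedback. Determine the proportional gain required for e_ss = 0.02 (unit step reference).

For a type-0 loop with proportional control, e_ss = 1/(1 + K_p·G(0)).
G(0) = 3.542. Require 1/(1 + K_p·3.542) = 0.02, so 1 + 3.542·K_p = 50.
K_p = (50 − 1)/3.542 = 13.8.

K_p = 13.8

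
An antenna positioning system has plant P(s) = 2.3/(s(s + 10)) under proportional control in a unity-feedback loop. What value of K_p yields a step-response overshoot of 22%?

K_p = 57.7

From %OS = 100·exp(−πζ/√(1−ζ²)) = 22%, ζ = −ln(0.22)/√(π²+ln²(0.22)) = 0.4342.
Characteristic equation s² + 10s + 2.3K_p = 0 gives ζ = 10/(2√(2.3K_p)).
Setting ζ = 0.4342: √(2.3K_p) = 10/(2·0.4342) = 11.52, so K_p = 132.6/2.3 = 57.7.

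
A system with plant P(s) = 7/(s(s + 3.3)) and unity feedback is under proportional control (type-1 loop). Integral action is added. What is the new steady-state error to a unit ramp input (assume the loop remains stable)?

The integrator raises the loop to type 2, so K_v → ∞ and e_ss to a ramp is zero.

0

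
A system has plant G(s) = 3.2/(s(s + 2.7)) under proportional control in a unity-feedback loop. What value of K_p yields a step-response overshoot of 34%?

K_p = 5.4

From %OS = 100·exp(−πζ/√(1−ζ²)) = 34%, ζ = −ln(0.34)/√(π²+ln²(0.34)) = 0.3248.
Characteristic equation s² + 2.7s + 3.2K_p = 0 gives ζ = 2.7/(2√(3.2K_p)).
Setting ζ = 0.3248: √(3.2K_p) = 2.7/(2·0.3248) = 4.157, so K_p = 17.28/3.2 = 5.4.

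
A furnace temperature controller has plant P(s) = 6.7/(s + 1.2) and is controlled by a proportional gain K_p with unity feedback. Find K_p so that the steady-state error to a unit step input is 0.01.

Steady-state error for a unit step on this type-0 loop is 1/(1 + K_p·P(0)).
P(0) = 5.583. Require 1/(1 + K_p·5.583) = 0.01, so 1 + 5.583·K_p = 100.
K_p = (100 − 1)/5.583 = 17.7.

K_p = 17.7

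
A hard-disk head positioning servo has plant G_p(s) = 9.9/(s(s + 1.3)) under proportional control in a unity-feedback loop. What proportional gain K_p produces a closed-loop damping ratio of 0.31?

K_p = 0.444

Closed-loop characteristic equation: s² + 1.3s + K_p·9.9 = 0.
So ω_n = √(9.9K_p) and 2ζω_n = 1.3, giving ζ = 1.3/(2√(9.9K_p)).
Setting ζ = 0.31: √(9.9K_p) = 1.3/(2·0.31) = 2.097, so K_p = 4.396/9.9 = 0.444.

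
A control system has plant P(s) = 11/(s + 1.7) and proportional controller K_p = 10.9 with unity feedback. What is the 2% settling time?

T_s ≈ 0.0329 s

Closed-loop transfer function: T(s) = K_p·P(s)/(1 + K_p·P(s)) = 119.9/(s + 1.7 + 119.9) = 119.9/(s + 121.6).
Time constant τ = 1/121.6 = 0.008224 s, so the 2% settling time is about 4τ = 0.0329 s.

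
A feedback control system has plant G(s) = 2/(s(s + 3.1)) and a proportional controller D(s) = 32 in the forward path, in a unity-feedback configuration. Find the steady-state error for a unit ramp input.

0.0484

The loop has one pole at the origin (type 1). Velocity error constant K_v = lim_{s→0} s·D(s)G(s) = 32·2/3.1 = 20.65.
Steady-state error to a unit ramp: e_ss = 1/K_v = 0.0484.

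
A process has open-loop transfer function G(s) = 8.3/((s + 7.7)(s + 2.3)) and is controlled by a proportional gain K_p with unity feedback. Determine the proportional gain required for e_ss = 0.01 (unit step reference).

K_p = 211

The loop is type 0, so e_ss(step) = 1/(1 + K_pos) with K_pos = K_p·G(0).
G(0) = 0.4687. Require 1/(1 + K_p·0.4687) = 0.01, so 1 + 0.4687·K_p = 100.
K_p = (100 − 1)/0.4687 = 211.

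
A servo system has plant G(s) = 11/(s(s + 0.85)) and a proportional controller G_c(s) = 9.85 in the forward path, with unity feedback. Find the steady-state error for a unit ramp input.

The loop has one pole at the origin (type 1). Velocity error constant K_v = lim_{s→0} s·G_c(s)G(s) = 9.85·11/0.85 = 127.5.
Steady-state error to a unit ramp: e_ss = 1/K_v = 0.00784.

0.00784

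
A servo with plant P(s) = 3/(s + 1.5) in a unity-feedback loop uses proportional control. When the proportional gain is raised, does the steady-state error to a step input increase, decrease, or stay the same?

The position error constant K_pos = K_p·P(0) grows with K_p, and e_ss = 1/(1+K_pos) falls.

decrease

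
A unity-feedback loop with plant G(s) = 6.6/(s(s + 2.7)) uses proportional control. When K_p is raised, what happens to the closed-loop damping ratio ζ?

ζ = 2.7/(2√(6.6K_p)); increasing K_p raises the denominator, so ζ falls.

decrease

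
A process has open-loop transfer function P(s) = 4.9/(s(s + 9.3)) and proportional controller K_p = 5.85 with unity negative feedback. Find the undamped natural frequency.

With unity feedback the closed-loop characteristic equation is s² + 9.3s + 5.85·4.9 = s² + 9.3s + 28.66 = 0.
So ω_n² = 28.66 ⇒ ω_n = 5.354 rad/s, and ζ = 9.3/(2ω_n) = 0.869.

ω_n = 5.35 rad/s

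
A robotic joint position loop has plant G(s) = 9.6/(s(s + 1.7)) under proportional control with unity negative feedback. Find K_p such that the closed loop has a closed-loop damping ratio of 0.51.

K_p = 0.289

Closed-loop characteristic equation: s² + 1.7s + K_p·9.6 = 0.
So ω_n = √(9.6K_p) and 2ζω_n = 1.7, giving ζ = 1.7/(2√(9.6K_p)).
Setting ζ = 0.51: √(9.6K_p) = 1.7/(2·0.51) = 1.667, so K_p = 2.778/9.6 = 0.289.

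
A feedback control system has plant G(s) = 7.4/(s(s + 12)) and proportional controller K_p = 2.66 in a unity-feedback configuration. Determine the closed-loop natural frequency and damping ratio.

The closed-loop denominator is s(s+12) + 2.66·7.4 = s² + 12s + 19.68.
Matching s² + 2ζω_n s + ω_n²: ω_n = √19.68 = 4.437 rad/s and 2ζω_n = 12, so ζ = 12/(2·4.437) = 1.35.

ω_n = 4.44 rad/s, ζ = 1.35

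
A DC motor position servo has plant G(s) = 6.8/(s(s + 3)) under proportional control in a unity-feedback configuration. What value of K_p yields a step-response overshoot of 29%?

K_p = 2.46

From %OS = 100·exp(−πζ/√(1−ζ²)) = 29%, ζ = −ln(0.29)/√(π²+ln²(0.29)) = 0.3666.
Characteristic equation s² + 3s + 6.8K_p = 0 gives ζ = 3/(2√(6.8K_p)).
Setting ζ = 0.3666: √(6.8K_p) = 3/(2·0.3666) = 4.092, so K_p = 16.74/6.8 = 2.46.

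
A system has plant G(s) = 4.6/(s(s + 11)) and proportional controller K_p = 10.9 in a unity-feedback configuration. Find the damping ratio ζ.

ζ = 0.777

The closed-loop denominator is s(s+11) + 10.9·4.6 = s² + 11s + 50.14.
So ω_n² = 50.14 ⇒ ω_n = 7.081 rad/s, and ζ = 11/(2ω_n) = 0.777.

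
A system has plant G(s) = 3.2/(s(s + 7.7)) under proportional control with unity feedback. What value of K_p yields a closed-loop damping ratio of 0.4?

Closed-loop characteristic equation: s² + 7.7s + K_p·3.2 = 0.
So ω_n = √(3.2K_p) and 2ζω_n = 7.7, giving ζ = 7.7/(2√(3.2K_p)).
Setting ζ = 0.4: √(3.2K_p) = 7.7/(2·0.4) = 9.625, so K_p = 92.64/3.2 = 29.

K_p = 29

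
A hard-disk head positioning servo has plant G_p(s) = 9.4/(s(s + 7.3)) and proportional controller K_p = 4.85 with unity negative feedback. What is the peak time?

The closed-loop denominator s² + 7.3s + 45.59 gives ω_n = √45.59 = 6.752 and ζ = 7.3/(2ω_n) = 0.5406.
Damped frequency ω_d = ω_n√(1−ζ²) = 5.68 rad/s, so peak time T_p = π/ω_d = 0.553 s.

T_p = 0.553 s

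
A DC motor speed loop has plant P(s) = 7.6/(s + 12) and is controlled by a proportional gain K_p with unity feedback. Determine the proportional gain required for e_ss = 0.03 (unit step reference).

Steady-state error for a unit step on this type-0 loop is 1/(1 + K_p·P(0)).
P(0) = 0.6333. Require 1/(1 + K_p·0.6333) = 0.03, so 1 + 0.6333·K_p = 33.33.
K_p = (33.33 − 1)/0.6333 = 51.1.

K_p = 51.1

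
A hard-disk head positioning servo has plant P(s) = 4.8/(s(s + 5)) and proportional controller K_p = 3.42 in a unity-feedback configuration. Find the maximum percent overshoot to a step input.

Closed-loop characteristic equation: s² + 5s + 16.42 = 0, so ω_n = 4.052 rad/s and ζ = 5/(2·4.052) = 0.617.
%OS = 100·exp(−πζ/√(1−ζ²)) = 100·exp(−π·0.617/√0.6193) = 8.52%.

8.52%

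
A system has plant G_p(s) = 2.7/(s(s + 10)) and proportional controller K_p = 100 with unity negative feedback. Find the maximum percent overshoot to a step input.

The closed-loop denominator s² + 10s + 270 gives ω_n = √270 = 16.43 and ζ = 10/(2ω_n) = 0.3043.
%OS = 100·exp(−πζ/√(1−ζ²)) = 100·exp(−π·0.3043/√0.9074) = 36.7%.

36.7%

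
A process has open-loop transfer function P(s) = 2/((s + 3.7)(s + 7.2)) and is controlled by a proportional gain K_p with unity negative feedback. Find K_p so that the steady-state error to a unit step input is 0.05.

K_p = 253

Steady-state error for a unit step on this type-0 loop is 1/(1 + K_p·P(0)).
P(0) = 0.07508. Require 1/(1 + K_p·0.07508) = 0.05, so 1 + 0.07508·K_p = 20.
K_p = (20 − 1)/0.07508 = 253.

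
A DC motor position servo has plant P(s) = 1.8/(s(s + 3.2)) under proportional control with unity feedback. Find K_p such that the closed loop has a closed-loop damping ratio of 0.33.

K_p = 13.1

Closed-loop characteristic equation: s² + 3.2s + K_p·1.8 = 0.
So ω_n = √(1.8K_p) and 2ζω_n = 3.2, giving ζ = 3.2/(2√(1.8K_p)).
Setting ζ = 0.33: √(1.8K_p) = 3.2/(2·0.33) = 4.848, so K_p = 23.51/1.8 = 13.1.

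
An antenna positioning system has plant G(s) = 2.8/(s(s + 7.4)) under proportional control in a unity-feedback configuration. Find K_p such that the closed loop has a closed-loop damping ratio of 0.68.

Closed-loop characteristic equation: s² + 7.4s + K_p·2.8 = 0.
So ω_n = √(2.8K_p) and 2ζω_n = 7.4, giving ζ = 7.4/(2√(2.8K_p)).
Setting ζ = 0.68: √(2.8K_p) = 7.4/(2·0.68) = 5.441, so K_p = 29.61/2.8 = 10.6.

K_p = 10.6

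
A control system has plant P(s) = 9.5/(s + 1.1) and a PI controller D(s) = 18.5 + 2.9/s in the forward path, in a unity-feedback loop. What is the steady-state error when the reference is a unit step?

0

The open loop D(s)P(s) has a pole at the origin (type 1), so the static position error constant is infinite and e_ss = 1/(1+∞) = 0.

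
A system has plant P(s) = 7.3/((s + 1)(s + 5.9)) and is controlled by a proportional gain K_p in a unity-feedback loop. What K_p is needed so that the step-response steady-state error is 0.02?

K_p = 39.6

Steady-state error for a unit step on this type-0 loop is 1/(1 + K_p·P(0)).
P(0) = 1.237. Require 1/(1 + K_p·1.237) = 0.02, so 1 + 1.237·K_p = 50.
K_p = (50 − 1)/1.237 = 39.6.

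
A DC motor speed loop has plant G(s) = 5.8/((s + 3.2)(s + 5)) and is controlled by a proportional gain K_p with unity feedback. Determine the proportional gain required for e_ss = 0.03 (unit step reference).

K_p = 89.2

The loop is type 0, so e_ss(step) = 1/(1 + K_pos) with K_pos = K_p·G(0).
G(0) = 0.3625. Require 1/(1 + K_p·0.3625) = 0.03, so 1 + 0.3625·K_p = 33.33.
K_p = (33.33 − 1)/0.3625 = 89.2.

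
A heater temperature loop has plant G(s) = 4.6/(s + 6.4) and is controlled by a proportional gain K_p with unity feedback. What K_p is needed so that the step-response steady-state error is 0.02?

For a type-0 loop with proportional control, e_ss = 1/(1 + K_p·G(0)).
G(0) = 0.7187. Require 1/(1 + K_p·0.7187) = 0.02, so 1 + 0.7187·K_p = 50.
K_p = (50 − 1)/0.7187 = 68.2.

K_p = 68.2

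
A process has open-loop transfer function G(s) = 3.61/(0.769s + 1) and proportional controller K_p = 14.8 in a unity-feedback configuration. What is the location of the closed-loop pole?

s = -70.78

Closed loop: T(s) = K_p·G/(1+K_p·G) = 53.43/(0.769s + 1 + 53.43), with pole at s = −(1 + 53.43)/0.769 = −70.78.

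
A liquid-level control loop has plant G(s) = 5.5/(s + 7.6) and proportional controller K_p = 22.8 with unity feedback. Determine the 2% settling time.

Closed-loop transfer function: T(s) = K_p·G(s)/(1 + K_p·G(s)) = 125.4/(s + 7.6 + 125.4) = 125.4/(s + 133).
Time constant τ = 1/133 = 0.007519 s, so the 2% settling time is about 4τ = 0.0301 s.

T_s ≈ 0.0301 s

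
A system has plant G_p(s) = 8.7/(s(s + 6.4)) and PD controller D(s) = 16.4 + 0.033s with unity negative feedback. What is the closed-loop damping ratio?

ζ = 0.28

Forward path: (16.4 + 0.033s)·8.7/(s(s+6.4)). The closed-loop characteristic equation is s² + (6.4 + 8.7·0.033)s + 8.7·16.4 = 0.
That is s² + 6.687s + 142.7 = 0, so ω_n = 11.94 rad/s and ζ = 6.687/(2·11.94) = 0.2799.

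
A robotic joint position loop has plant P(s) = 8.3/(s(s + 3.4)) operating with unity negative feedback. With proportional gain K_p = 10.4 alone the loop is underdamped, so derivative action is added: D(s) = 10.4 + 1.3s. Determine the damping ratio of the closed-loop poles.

Forward path: (10.4 + 1.3s)·8.3/(s(s+3.4)). The closed-loop characteristic equation is s² + (3.4 + 8.3·1.3)s + 8.3·10.4 = 0.
That is s² + 14.19s + 86.32 = 0, so ω_n = 9.291 rad/s and ζ = 14.19/(2·9.291) = 0.7637.

ζ = 0.764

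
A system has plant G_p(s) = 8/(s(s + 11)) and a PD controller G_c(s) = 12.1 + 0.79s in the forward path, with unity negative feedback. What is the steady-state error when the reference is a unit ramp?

0.114

The loop has one pole at the origin (type 1). Velocity error constant K_v = lim_{s→0} s·G_c(s)G_p(s) = 12.1·8/11 = 8.8.
Steady-state error to a unit ramp: e_ss = 1/K_v = 0.114.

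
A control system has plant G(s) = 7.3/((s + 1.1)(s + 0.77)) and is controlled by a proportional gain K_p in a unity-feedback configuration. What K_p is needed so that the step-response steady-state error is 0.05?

K_p = 2.2

The loop is type 0, so e_ss(step) = 1/(1 + K_pos) with K_pos = K_p·G(0).
G(0) = 8.619. Require 1/(1 + K_p·8.619) = 0.05, so 1 + 8.619·K_p = 20.
K_p = (20 − 1)/8.619 = 2.2.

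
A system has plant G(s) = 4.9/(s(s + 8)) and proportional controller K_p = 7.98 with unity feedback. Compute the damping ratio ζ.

ζ = 0.64

With unity feedback the closed-loop characteristic equation is s² + 8s + 7.98·4.9 = s² + 8s + 39.1 = 0.
So ω_n² = 39.1 ⇒ ω_n = 6.253 rad/s, and ζ = 8/(2ω_n) = 0.64.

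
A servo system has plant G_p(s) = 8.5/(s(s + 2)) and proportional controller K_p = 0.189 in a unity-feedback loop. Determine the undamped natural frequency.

1 + K_p·G_p(s) = 0 gives s² + 2s + 1.607 = 0.
So ω_n² = 1.607 ⇒ ω_n = 1.267 rad/s, and ζ = 2/(2ω_n) = 0.789.

ω_n = 1.27 rad/s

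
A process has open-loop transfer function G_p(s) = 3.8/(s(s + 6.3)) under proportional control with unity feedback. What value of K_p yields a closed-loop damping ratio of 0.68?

K_p = 5.65

Closed-loop characteristic equation: s² + 6.3s + K_p·3.8 = 0.
So ω_n = √(3.8K_p) and 2ζω_n = 6.3, giving ζ = 6.3/(2√(3.8K_p)).
Setting ζ = 0.68: √(3.8K_p) = 6.3/(2·0.68) = 4.632, so K_p = 21.46/3.8 = 5.65.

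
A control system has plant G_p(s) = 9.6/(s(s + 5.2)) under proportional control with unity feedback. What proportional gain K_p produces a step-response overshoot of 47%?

From %OS = 100·exp(−πζ/√(1−ζ²)) = 47%, ζ = −ln(0.47)/√(π²+ln²(0.47)) = 0.2337.
Characteristic equation s² + 5.2s + 9.6K_p = 0 gives ζ = 5.2/(2√(9.6K_p)).
Setting ζ = 0.2337: √(9.6K_p) = 5.2/(2·0.2337) = 11.13, so K_p = 123.8/9.6 = 12.9.

K_p = 12.9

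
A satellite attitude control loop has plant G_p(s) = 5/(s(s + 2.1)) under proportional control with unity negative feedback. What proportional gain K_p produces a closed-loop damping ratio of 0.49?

Closed-loop characteristic equation: s² + 2.1s + K_p·5 = 0.
So ω_n = √(5K_p) and 2ζω_n = 2.1, giving ζ = 2.1/(2√(5K_p)).
Setting ζ = 0.49: √(5K_p) = 2.1/(2·0.49) = 2.143, so K_p = 4.592/5 = 0.918.

K_p = 0.918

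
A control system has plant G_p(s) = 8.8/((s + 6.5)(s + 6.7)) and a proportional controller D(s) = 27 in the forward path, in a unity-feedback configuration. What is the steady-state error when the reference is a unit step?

The loop is type 0. Static position error constant K_pos = D(0)·G_p(0) = 27·0.2021 = 5.456.
Steady-state error to a unit step: e_ss = 1/(1+K_pos) = 1/6.456 = 0.155.

0.155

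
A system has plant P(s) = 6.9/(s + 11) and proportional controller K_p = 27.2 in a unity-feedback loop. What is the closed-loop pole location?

s = -198.7

Closed-loop transfer function: T(s) = K_p·P(s)/(1 + K_p·P(s)) = 187.7/(s + 11 + 187.7) = 187.7/(s + 198.7).
The closed-loop pole is at s = −198.7.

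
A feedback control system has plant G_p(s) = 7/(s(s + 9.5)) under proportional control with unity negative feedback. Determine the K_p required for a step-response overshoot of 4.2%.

K_p = 6.39

From %OS = 100·exp(−πζ/√(1−ζ²)) = 4.2%, ζ = −ln(0.042)/√(π²+ln²(0.042)) = 0.7103.
Characteristic equation s² + 9.5s + 7K_p = 0 gives ζ = 9.5/(2√(7K_p)).
Setting ζ = 0.7103: √(7K_p) = 9.5/(2·0.7103) = 6.687, so K_p = 44.72/7 = 6.39.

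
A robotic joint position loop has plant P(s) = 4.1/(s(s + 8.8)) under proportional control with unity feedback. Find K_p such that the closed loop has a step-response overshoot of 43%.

K_p = 70.2

From %OS = 100·exp(−πζ/√(1−ζ²)) = 43%, ζ = −ln(0.43)/√(π²+ln²(0.43)) = 0.2594.
Characteristic equation s² + 8.8s + 4.1K_p = 0 gives ζ = 8.8/(2√(4.1K_p)).
Setting ζ = 0.2594: √(4.1K_p) = 8.8/(2·0.2594) = 16.96, so K_p = 287.6/4.1 = 70.2.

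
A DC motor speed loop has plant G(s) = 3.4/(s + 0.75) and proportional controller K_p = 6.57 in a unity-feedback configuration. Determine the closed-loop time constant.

τ = 0.0433 s

Closed-loop transfer function: T(s) = K_p·G(s)/(1 + K_p·G(s)) = 22.34/(s + 0.75 + 22.34) = 22.34/(s + 23.09).
Time constant τ = 1/23.09 = 0.0433 s.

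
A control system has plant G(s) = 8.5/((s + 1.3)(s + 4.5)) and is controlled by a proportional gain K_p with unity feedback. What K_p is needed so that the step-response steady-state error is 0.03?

K_p = 22.3

The loop is type 0, so e_ss(step) = 1/(1 + K_pos) with K_pos = K_p·G(0).
G(0) = 1.453. Require 1/(1 + K_p·1.453) = 0.03, so 1 + 1.453·K_p = 33.33.
K_p = (33.33 − 1)/1.453 = 22.3.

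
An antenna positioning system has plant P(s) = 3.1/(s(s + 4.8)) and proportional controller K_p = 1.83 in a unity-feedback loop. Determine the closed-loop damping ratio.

ζ = 1.01

1 + K_p·P(s) = 0 gives s² + 4.8s + 5.673 = 0.
So ω_n² = 5.673 ⇒ ω_n = 2.382 rad/s, and ζ = 4.8/(2ω_n) = 1.01.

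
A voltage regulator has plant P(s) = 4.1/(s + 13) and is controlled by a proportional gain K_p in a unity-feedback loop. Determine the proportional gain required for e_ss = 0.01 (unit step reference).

For a type-0 loop with proportional control, e_ss = 1/(1 + K_p·P(0)).
P(0) = 0.3154. Require 1/(1 + K_p·0.3154) = 0.01, so 1 + 0.3154·K_p = 100.
K_p = (100 − 1)/0.3154 = 314.

K_p = 314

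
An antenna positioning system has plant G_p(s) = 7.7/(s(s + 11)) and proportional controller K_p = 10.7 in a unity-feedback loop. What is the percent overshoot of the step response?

9.14%

From 1 + K_pG_p(s) = 0: s² + 11s + 82.39 = 0 ⇒ ω_n = 9.077, ζ = 0.6059.
%OS = 100·exp(−πζ/√(1−ζ²)) = 100·exp(−π·0.6059/√0.6328) = 9.14%.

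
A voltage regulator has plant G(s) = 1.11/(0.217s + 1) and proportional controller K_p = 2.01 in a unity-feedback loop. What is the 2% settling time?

T_s ≈ 0.269 s

Closed loop: T(s) = K_p·G/(1+K_p·G) = 2.231/(0.217s + 1 + 2.231), with pole at s = −(1 + 2.231)/0.217 = −14.89.
τ = 1/14.89 = 0.06716 s, so 2% settling time ≈ 4τ = 0.269 s.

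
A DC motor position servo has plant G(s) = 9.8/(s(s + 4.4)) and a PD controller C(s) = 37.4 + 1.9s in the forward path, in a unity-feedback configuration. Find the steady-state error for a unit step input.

The open loop C(s)G(s) has a pole at the origin (type 1), so the static position error constant is infinite and e_ss = 1/(1+∞) = 0.

0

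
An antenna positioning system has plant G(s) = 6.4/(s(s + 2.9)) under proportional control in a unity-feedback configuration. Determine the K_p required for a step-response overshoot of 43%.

From %OS = 100·exp(−πζ/√(1−ζ²)) = 43%, ζ = −ln(0.43)/√(π²+ln²(0.43)) = 0.2594.
Characteristic equation s² + 2.9s + 6.4K_p = 0 gives ζ = 2.9/(2√(6.4K_p)).
Setting ζ = 0.2594: √(6.4K_p) = 2.9/(2·0.2594) = 5.589, so K_p = 31.24/6.4 = 4.88.

K_p = 4.88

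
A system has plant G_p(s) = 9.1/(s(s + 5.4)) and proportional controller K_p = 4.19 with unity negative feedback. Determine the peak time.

T_p = 0.566 s

From 1 + K_pG_p(s) = 0: s² + 5.4s + 38.13 = 0 ⇒ ω_n = 6.175, ζ = 0.4373.
Damped frequency ω_d = ω_n√(1−ζ²) = 5.553 rad/s, so peak time T_p = π/ω_d = 0.566 s.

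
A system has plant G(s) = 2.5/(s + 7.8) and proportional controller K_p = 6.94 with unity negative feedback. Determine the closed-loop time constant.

Closed-loop transfer function: T(s) = K_p·G(s)/(1 + K_p·G(s)) = 17.35/(s + 7.8 + 17.35) = 17.35/(s + 25.15).
Time constant τ = 1/25.15 = 0.0398 s.

τ = 0.0398 s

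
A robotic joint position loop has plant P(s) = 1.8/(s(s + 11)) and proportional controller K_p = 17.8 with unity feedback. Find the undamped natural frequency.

ω_n = 5.66 rad/s

1 + K_p·P(s) = 0 gives s² + 11s + 32.04 = 0.
So ω_n² = 32.04 ⇒ ω_n = 5.66 rad/s, and ζ = 11/(2ω_n) = 0.972.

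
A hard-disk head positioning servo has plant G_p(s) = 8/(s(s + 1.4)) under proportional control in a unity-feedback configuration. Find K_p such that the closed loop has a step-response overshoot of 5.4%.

From %OS = 100·exp(−πζ/√(1−ζ²)) = 5.4%, ζ = −ln(0.054)/√(π²+ln²(0.054)) = 0.6806.
Characteristic equation s² + 1.4s + 8K_p = 0 gives ζ = 1.4/(2√(8K_p)).
Setting ζ = 0.6806: √(8K_p) = 1.4/(2·0.6806) = 1.028, so K_p = 1.058/8 = 0.132.

K_p = 0.132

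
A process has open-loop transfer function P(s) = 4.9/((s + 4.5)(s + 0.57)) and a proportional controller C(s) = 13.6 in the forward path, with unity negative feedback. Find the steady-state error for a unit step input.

The loop is type 0. Static position error constant K_pos = C(0)·P(0) = 13.6·1.91 = 25.98.
Steady-state error to a unit step: e_ss = 1/(1+K_pos) = 1/26.98 = 0.0371.

0.0371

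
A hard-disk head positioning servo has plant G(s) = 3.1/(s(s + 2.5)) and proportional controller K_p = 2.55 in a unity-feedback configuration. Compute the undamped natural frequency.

ω_n = 2.81 rad/s

1 + K_p·G(s) = 0 gives s² + 2.5s + 7.905 = 0.
Matching s² + 2ζω_n s + ω_n²: ω_n = √7.905 = 2.812 rad/s and 2ζω_n = 2.5, so ζ = 2.5/(2·2.812) = 0.445.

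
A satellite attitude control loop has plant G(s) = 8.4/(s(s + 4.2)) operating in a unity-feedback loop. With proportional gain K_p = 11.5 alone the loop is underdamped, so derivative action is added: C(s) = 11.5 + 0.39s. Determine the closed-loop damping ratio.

ζ = 0.38

Forward path: (11.5 + 0.39s)·8.4/(s(s+4.2)). The closed-loop characteristic equation is s² + (4.2 + 8.4·0.39)s + 8.4·11.5 = 0.
That is s² + 7.476s + 96.6 = 0, so ω_n = 9.829 rad/s and ζ = 7.476/(2·9.829) = 0.3803.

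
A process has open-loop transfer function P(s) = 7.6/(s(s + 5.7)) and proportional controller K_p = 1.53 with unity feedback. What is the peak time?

The closed-loop denominator s² + 5.7s + 11.63 gives ω_n = √11.63 = 3.41 and ζ = 5.7/(2ω_n) = 0.8358.
Damped frequency ω_d = ω_n√(1−ζ²) = 1.872 rad/s, so peak time T_p = π/ω_d = 1.68 s.

T_p = 1.68 s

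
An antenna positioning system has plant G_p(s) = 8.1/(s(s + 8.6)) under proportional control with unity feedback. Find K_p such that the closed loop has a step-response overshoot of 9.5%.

From %OS = 100·exp(−πζ/√(1−ζ²)) = 9.5%, ζ = −ln(0.095)/√(π²+ln²(0.095)) = 0.5996.
Characteristic equation s² + 8.6s + 8.1K_p = 0 gives ζ = 8.6/(2√(8.1K_p)).
Setting ζ = 0.5996: √(8.1K_p) = 8.6/(2·0.5996) = 7.171, so K_p = 51.43/8.1 = 6.35.

K_p = 6.35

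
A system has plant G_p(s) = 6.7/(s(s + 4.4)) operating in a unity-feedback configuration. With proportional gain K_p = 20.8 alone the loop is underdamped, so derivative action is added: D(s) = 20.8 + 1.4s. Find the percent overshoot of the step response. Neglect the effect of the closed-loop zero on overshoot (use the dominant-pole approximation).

10.5%

Forward path: (20.8 + 1.4s)·6.7/(s(s+4.4)). The closed-loop characteristic equation is s² + (4.4 + 6.7·1.4)s + 6.7·20.8 = 0.
That is s² + 13.78s + 139.4 = 0, so ω_n = 11.81 rad/s and ζ = 13.78/(2·11.81) = 0.5836.
%OS = 100·exp(−πζ/√(1−ζ²)) = 10.5%.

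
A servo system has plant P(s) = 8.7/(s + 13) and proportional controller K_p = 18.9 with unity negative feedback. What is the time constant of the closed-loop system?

τ = 0.00564 s

Closed-loop transfer function: T(s) = K_p·P(s)/(1 + K_p·P(s)) = 164.4/(s + 13 + 164.4) = 164.4/(s + 177.4).
Time constant τ = 1/177.4 = 0.00564 s.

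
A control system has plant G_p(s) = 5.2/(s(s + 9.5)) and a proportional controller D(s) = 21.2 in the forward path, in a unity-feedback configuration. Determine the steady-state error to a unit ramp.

The loop has one pole at the origin (type 1). Velocity error constant K_v = lim_{s→0} s·D(s)G_p(s) = 21.2·5.2/9.5 = 11.6.
Steady-state error to a unit ramp: e_ss = 1/K_v = 0.0862.

0.0862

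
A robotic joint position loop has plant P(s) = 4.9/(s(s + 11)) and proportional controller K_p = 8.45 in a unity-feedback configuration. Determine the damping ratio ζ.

ζ = 0.855

The closed-loop denominator is s(s+11) + 8.45·4.9 = s² + 11s + 41.41.
Matching s² + 2ζω_n s + ω_n²: ω_n = √41.41 = 6.435 rad/s and 2ζω_n = 11, so ζ = 11/(2·6.435) = 0.855.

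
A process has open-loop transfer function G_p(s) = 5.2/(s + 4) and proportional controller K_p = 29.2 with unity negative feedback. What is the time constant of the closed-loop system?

Closed-loop transfer function: T(s) = K_p·G_p(s)/(1 + K_p·G_p(s)) = 151.8/(s + 4 + 151.8) = 151.8/(s + 155.8).
Time constant τ = 1/155.8 = 0.00642 s.

τ = 0.00642 s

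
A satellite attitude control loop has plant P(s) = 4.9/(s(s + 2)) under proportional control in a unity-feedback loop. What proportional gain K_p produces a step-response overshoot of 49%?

K_p = 4.16

From %OS = 100·exp(−πζ/√(1−ζ²)) = 49%, ζ = −ln(0.49)/√(π²+ln²(0.49)) = 0.2214.
Characteristic equation s² + 2s + 4.9K_p = 0 gives ζ = 2/(2√(4.9K_p)).
Setting ζ = 0.2214: √(4.9K_p) = 2/(2·0.2214) = 4.516, so K_p = 20.4/4.9 = 4.16.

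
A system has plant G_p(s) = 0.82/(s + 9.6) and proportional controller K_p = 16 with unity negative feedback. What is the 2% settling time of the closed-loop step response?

T_s ≈ 0.176 s

Closed-loop transfer function: T(s) = K_p·G_p(s)/(1 + K_p·G_p(s)) = 13.12/(s + 9.6 + 13.12) = 13.12/(s + 22.72).
Time constant τ = 1/22.72 = 0.04401 s, so the 2% settling time is about 4τ = 0.176 s.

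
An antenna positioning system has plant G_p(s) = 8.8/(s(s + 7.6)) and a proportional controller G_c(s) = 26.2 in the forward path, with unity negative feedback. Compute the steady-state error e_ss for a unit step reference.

0

The open loop G_c(s)G_p(s) has a pole at the origin (type 1), so the static position error constant is infinite and e_ss = 1/(1+∞) = 0.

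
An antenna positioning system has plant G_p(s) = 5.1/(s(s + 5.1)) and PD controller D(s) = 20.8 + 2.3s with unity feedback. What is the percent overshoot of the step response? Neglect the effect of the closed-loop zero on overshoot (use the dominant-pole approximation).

Forward path: (20.8 + 2.3s)·5.1/(s(s+5.1)). The closed-loop characteristic equation is s² + (5.1 + 5.1·2.3)s + 5.1·20.8 = 0.
That is s² + 16.83s + 106.1 = 0, so ω_n = 10.3 rad/s and ζ = 16.83/(2·10.3) = 0.817.
%OS = 100·exp(−πζ/√(1−ζ²)) = 1.17%.

1.17%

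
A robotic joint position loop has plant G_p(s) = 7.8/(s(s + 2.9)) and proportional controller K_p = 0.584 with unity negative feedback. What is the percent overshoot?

5.45%

The closed-loop denominator s² + 2.9s + 4.555 gives ω_n = √4.555 = 2.134 and ζ = 2.9/(2ω_n) = 0.6794.
%OS = 100·exp(−πζ/√(1−ζ²)) = 100·exp(−π·0.6794/√0.5384) = 5.45%.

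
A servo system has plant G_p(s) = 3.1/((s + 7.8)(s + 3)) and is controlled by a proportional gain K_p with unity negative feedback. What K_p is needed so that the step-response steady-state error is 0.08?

The loop is type 0, so e_ss(step) = 1/(1 + K_pos) with K_pos = K_p·G_p(0).
G_p(0) = 0.1325. Require 1/(1 + K_p·0.1325) = 0.08, so 1 + 0.1325·K_p = 12.5.
K_p = (12.5 − 1)/0.1325 = 86.8.

K_p = 86.8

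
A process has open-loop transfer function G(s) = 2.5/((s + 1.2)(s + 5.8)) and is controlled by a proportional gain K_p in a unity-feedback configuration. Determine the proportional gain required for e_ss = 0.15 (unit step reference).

K_p = 15.8

Steady-state error for a unit step on this type-0 loop is 1/(1 + K_p·G(0)).
G(0) = 0.3592. Require 1/(1 + K_p·0.3592) = 0.15, so 1 + 0.3592·K_p = 6.667.
K_p = (6.667 − 1)/0.3592 = 15.8.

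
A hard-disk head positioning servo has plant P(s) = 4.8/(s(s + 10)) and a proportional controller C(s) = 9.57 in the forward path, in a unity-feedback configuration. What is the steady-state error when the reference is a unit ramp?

0.218

The loop has one pole at the origin (type 1). Velocity error constant K_v = lim_{s→0} s·C(s)P(s) = 9.57·4.8/10 = 4.594.
Steady-state error to a unit ramp: e_ss = 1/K_v = 0.218.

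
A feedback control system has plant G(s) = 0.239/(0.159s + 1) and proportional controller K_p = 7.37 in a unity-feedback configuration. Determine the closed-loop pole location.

Closed loop: T(s) = K_p·G/(1+K_p·G) = 1.761/(0.159s + 1 + 1.761), with pole at s = −(1 + 1.761)/0.159 = −17.37.

s = -17.37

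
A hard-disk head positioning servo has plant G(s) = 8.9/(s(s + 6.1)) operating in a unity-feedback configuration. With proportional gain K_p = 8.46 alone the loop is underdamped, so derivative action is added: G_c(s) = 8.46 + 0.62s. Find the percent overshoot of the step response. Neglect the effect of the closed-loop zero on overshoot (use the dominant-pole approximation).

Forward path: (8.46 + 0.62s)·8.9/(s(s+6.1)). The closed-loop characteristic equation is s² + (6.1 + 8.9·0.62)s + 8.9·8.46 = 0.
That is s² + 11.62s + 75.29 = 0, so ω_n = 8.677 rad/s and ζ = 11.62/(2·8.677) = 0.6695.
%OS = 100·exp(−πζ/√(1−ζ²)) = 5.89%.

5.89%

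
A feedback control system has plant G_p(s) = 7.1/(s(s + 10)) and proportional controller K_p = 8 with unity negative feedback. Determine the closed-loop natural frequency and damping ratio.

ω_n = 7.54 rad/s, ζ = 0.663

The closed-loop denominator is s(s+10) + 8·7.1 = s² + 10s + 56.8.
So ω_n² = 56.8 ⇒ ω_n = 7.537 rad/s, and ζ = 10/(2ω_n) = 0.663.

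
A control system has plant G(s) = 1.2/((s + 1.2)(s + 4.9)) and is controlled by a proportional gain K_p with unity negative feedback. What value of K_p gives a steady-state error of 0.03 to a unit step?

K_p = 158

The loop is type 0, so e_ss(step) = 1/(1 + K_pos) with K_pos = K_p·G(0).
G(0) = 0.2041. Require 1/(1 + K_p·0.2041) = 0.03, so 1 + 0.2041·K_p = 33.33.
K_p = (33.33 − 1)/0.2041 = 158.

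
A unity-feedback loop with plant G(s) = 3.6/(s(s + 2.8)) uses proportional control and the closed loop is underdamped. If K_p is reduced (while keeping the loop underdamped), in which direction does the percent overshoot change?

ζ = 2.8/(2√(3.6K_p)) rises as K_p falls; higher damping means less overshoot.

decrease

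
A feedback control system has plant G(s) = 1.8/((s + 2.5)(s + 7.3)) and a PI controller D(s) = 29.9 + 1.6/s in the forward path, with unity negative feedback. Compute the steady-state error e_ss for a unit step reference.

0

The open loop D(s)G(s) has a pole at the origin (type 1), so the static position error constant is infinite and e_ss = 1/(1+∞) = 0.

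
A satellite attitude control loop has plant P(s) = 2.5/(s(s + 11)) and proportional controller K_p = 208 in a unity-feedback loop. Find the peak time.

T_p = 0.142 s

From 1 + K_pP(s) = 0: s² + 11s + 520 = 0 ⇒ ω_n = 22.8, ζ = 0.2412.
Damped frequency ω_d = ω_n√(1−ζ²) = 22.13 rad/s, so peak time T_p = π/ω_d = 0.142 s.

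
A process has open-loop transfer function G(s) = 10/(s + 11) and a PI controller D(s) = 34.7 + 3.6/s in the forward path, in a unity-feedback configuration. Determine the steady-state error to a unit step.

The open loop D(s)G(s) has a pole at the origin (type 1), so the static position error constant is infinite and e_ss = 1/(1+∞) = 0.

0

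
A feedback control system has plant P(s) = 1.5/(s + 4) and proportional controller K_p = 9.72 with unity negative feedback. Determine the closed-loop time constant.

τ = 0.0538 s

Closed-loop transfer function: T(s) = K_p·P(s)/(1 + K_p·P(s)) = 14.58/(s + 4 + 14.58) = 14.58/(s + 18.58).
Time constant τ = 1/18.58 = 0.0538 s.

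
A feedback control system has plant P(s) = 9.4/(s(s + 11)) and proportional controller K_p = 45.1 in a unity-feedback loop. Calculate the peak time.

The closed-loop denominator s² + 11s + 423.9 gives ω_n = √423.9 = 20.59 and ζ = 11/(2ω_n) = 0.2671.
Damped frequency ω_d = ω_n√(1−ζ²) = 19.84 rad/s, so peak time T_p = π/ω_d = 0.158 s.

T_p = 0.158 s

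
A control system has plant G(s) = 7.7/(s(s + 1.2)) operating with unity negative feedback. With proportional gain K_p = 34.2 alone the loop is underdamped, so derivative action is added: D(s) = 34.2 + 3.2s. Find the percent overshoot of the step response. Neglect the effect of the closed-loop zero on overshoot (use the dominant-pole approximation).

1.6%

Forward path: (34.2 + 3.2s)·7.7/(s(s+1.2)). The closed-loop characteristic equation is s² + (1.2 + 7.7·3.2)s + 7.7·34.2 = 0.
That is s² + 25.84s + 263.3 = 0, so ω_n = 16.23 rad/s and ζ = 25.84/(2·16.23) = 0.7962.
%OS = 100·exp(−πζ/√(1−ζ²)) = 1.6%.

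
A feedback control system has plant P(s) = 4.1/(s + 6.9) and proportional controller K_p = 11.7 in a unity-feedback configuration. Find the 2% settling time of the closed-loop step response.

Closed-loop transfer function: T(s) = K_p·P(s)/(1 + K_p·P(s)) = 47.97/(s + 6.9 + 47.97) = 47.97/(s + 54.87).
Time constant τ = 1/54.87 = 0.01822 s, so the 2% settling time is about 4τ = 0.0729 s.

T_s ≈ 0.0729 s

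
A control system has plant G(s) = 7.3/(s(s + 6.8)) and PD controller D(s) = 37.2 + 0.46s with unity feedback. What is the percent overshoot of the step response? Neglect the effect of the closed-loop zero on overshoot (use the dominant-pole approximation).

Forward path: (37.2 + 0.46s)·7.3/(s(s+6.8)). The closed-loop characteristic equation is s² + (6.8 + 7.3·0.46)s + 7.3·37.2 = 0.
That is s² + 10.16s + 271.6 = 0, so ω_n = 16.48 rad/s and ζ = 10.16/(2·16.48) = 0.3082.
%OS = 100·exp(−πζ/√(1−ζ²)) = 36.1%.

36.1%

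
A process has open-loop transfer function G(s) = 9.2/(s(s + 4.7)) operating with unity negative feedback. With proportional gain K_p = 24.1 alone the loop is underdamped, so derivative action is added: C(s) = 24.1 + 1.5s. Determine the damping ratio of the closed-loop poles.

ζ = 0.621

Forward path: (24.1 + 1.5s)·9.2/(s(s+4.7)). The closed-loop characteristic equation is s² + (4.7 + 9.2·1.5)s + 9.2·24.1 = 0.
That is s² + 18.5s + 221.7 = 0, so ω_n = 14.89 rad/s and ζ = 18.5/(2·14.89) = 0.6212.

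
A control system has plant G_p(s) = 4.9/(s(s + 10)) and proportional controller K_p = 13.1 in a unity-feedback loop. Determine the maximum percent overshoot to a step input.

8.13%

Closed-loop characteristic equation: s² + 10s + 64.19 = 0, so ω_n = 8.012 rad/s and ζ = 10/(2·8.012) = 0.6241.
%OS = 100·exp(−πζ/√(1−ζ²)) = 100·exp(−π·0.6241/√0.6105) = 8.13%.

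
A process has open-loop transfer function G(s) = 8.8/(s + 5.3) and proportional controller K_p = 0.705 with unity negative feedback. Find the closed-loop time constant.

Closed-loop transfer function: T(s) = K_p·G(s)/(1 + K_p·G(s)) = 6.204/(s + 5.3 + 6.204) = 6.204/(s + 11.5).
Time constant τ = 1/11.5 = 0.0869 s.

τ = 0.0869 s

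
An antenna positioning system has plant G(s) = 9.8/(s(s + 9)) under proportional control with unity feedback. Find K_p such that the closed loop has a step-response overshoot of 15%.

K_p = 7.73

From %OS = 100·exp(−πζ/√(1−ζ²)) = 15%, ζ = −ln(0.15)/√(π²+ln²(0.15)) = 0.5169.
Characteristic equation s² + 9s + 9.8K_p = 0 gives ζ = 9/(2√(9.8K_p)).
Setting ζ = 0.5169: √(9.8K_p) = 9/(2·0.5169) = 8.705, so K_p = 75.78/9.8 = 7.73.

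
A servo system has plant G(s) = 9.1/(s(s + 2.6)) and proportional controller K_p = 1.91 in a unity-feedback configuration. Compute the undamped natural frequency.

ω_n = 4.17 rad/s

The closed-loop denominator is s(s+2.6) + 1.91·9.1 = s² + 2.6s + 17.38.
So ω_n² = 17.38 ⇒ ω_n = 4.169 rad/s, and ζ = 2.6/(2ω_n) = 0.312.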